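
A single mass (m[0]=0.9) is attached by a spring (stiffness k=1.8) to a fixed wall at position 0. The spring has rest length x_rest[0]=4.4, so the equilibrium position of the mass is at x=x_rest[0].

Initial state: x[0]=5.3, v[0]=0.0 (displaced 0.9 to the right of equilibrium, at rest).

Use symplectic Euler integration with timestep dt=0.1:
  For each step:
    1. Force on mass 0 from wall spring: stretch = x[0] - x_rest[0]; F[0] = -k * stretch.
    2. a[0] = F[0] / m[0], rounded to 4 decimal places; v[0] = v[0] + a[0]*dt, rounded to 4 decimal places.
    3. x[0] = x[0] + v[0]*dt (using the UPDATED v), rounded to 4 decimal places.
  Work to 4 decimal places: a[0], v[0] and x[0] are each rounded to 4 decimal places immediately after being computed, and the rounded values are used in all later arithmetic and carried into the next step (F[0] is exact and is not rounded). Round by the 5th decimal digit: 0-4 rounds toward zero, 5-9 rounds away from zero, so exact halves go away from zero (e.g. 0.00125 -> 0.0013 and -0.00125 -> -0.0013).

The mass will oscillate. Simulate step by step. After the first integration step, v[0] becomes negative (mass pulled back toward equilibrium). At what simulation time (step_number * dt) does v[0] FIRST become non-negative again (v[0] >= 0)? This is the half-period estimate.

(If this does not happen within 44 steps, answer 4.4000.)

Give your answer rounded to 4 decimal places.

Step 0: x=[5.3000] v=[0.0000]
Step 1: x=[5.2820] v=[-0.1800]
Step 2: x=[5.2464] v=[-0.3564]
Step 3: x=[5.1938] v=[-0.5257]
Step 4: x=[5.1254] v=[-0.6845]
Step 5: x=[5.0424] v=[-0.8296]
Step 6: x=[4.9466] v=[-0.9581]
Step 7: x=[4.8399] v=[-1.0674]
Step 8: x=[4.7244] v=[-1.1554]
Step 9: x=[4.6024] v=[-1.2203]
Step 10: x=[4.4763] v=[-1.2608]
Step 11: x=[4.3487] v=[-1.2761]
Step 12: x=[4.2221] v=[-1.2658]
Step 13: x=[4.0991] v=[-1.2302]
Step 14: x=[3.9821] v=[-1.1700]
Step 15: x=[3.8735] v=[-1.0864]
Step 16: x=[3.7754] v=[-0.9811]
Step 17: x=[3.6898] v=[-0.8562]
Step 18: x=[3.6184] v=[-0.7142]
Step 19: x=[3.5626] v=[-0.5579]
Step 20: x=[3.5236] v=[-0.3904]
Step 21: x=[3.5021] v=[-0.2151]
Step 22: x=[3.4986] v=[-0.0355]
Step 23: x=[3.5131] v=[0.1448]
First v>=0 after going negative at step 23, time=2.3000

Answer: 2.3000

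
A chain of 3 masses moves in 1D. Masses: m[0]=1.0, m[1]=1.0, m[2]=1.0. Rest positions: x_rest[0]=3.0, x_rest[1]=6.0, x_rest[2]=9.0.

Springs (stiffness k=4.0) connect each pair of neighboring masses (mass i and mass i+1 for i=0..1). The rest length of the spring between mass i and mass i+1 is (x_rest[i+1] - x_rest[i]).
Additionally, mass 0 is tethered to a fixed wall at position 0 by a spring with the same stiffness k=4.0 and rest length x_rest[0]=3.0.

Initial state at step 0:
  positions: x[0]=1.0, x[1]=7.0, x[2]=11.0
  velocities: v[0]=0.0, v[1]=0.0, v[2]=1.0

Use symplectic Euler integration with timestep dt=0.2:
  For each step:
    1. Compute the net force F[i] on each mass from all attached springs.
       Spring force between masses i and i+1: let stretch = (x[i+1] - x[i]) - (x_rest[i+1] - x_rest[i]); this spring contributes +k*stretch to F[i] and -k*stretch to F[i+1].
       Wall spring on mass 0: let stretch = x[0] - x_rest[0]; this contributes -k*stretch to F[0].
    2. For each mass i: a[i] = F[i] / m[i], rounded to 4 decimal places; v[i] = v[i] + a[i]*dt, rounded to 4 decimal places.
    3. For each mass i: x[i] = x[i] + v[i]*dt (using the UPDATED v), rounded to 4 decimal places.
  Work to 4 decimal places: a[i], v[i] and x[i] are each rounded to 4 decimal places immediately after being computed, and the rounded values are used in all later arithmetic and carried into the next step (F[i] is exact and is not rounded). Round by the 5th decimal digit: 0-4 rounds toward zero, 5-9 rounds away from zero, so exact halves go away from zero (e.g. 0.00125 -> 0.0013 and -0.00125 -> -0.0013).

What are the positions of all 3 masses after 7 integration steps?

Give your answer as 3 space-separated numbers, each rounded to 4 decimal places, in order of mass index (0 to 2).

Answer: 4.2202 8.1156 8.2748

Derivation:
Step 0: x=[1.0000 7.0000 11.0000] v=[0.0000 0.0000 1.0000]
Step 1: x=[1.8000 6.6800 11.0400] v=[4.0000 -1.6000 0.2000]
Step 2: x=[3.0928 6.2768 10.8624] v=[6.4640 -2.0160 -0.8880]
Step 3: x=[4.4002 6.0979 10.4311] v=[6.5370 -0.8947 -2.1565]
Step 4: x=[5.2752 6.3406 9.7865] v=[4.3750 1.2137 -3.2231]
Step 5: x=[5.4766 6.9642 9.0705] v=[1.0072 3.1181 -3.5798]
Step 6: x=[5.0398 7.6868 8.4975] v=[-2.1840 3.6131 -2.8648]
Step 7: x=[4.2202 8.1156 8.2748] v=[-4.0982 2.1441 -1.1134]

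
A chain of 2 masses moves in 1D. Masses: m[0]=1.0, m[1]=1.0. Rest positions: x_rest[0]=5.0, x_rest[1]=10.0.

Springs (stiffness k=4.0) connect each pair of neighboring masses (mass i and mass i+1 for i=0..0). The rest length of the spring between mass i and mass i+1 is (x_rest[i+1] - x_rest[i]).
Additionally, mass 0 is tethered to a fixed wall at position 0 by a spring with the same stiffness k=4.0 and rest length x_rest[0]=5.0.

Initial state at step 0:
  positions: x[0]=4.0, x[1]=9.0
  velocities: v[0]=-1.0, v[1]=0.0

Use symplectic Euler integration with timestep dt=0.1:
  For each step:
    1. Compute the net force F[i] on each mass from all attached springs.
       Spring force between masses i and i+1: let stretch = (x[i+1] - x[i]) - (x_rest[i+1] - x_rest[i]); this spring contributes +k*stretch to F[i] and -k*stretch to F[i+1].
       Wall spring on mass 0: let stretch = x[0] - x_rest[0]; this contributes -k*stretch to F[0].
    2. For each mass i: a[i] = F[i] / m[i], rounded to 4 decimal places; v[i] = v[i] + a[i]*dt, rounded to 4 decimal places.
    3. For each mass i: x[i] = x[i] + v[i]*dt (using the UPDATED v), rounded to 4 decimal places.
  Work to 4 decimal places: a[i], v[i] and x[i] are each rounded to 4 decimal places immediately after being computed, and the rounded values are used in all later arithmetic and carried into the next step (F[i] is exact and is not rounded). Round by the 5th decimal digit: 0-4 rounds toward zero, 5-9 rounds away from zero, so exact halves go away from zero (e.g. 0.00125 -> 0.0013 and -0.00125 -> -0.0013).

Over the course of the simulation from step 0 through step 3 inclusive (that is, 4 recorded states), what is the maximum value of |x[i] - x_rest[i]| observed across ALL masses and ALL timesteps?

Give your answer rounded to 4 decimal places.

Answer: 1.0752

Derivation:
Step 0: x=[4.0000 9.0000] v=[-1.0000 0.0000]
Step 1: x=[3.9400 9.0000] v=[-0.6000 0.0000]
Step 2: x=[3.9248 8.9976] v=[-0.1520 -0.0240]
Step 3: x=[3.9555 8.9923] v=[0.3072 -0.0531]
Max displacement = 1.0752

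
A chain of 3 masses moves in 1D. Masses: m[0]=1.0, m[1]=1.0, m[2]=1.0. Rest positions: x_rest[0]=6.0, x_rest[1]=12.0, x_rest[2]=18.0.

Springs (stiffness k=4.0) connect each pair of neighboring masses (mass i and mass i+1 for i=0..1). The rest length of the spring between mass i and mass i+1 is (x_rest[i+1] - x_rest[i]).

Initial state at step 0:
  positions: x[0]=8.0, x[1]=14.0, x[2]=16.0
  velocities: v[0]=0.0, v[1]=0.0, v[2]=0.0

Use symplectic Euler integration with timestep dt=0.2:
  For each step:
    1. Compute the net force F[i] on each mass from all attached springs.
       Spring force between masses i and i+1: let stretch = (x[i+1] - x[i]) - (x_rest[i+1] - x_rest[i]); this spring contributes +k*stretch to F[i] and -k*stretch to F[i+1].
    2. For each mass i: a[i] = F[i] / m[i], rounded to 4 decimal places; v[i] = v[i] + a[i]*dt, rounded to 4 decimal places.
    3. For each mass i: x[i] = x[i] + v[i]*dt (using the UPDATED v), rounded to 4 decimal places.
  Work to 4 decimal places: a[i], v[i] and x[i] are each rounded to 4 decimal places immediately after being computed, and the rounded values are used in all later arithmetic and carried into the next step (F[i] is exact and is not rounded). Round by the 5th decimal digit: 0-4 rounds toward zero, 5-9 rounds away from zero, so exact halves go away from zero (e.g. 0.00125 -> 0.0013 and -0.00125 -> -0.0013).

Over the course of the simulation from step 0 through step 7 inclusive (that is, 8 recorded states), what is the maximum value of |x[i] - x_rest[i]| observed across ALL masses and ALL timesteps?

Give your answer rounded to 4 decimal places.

Step 0: x=[8.0000 14.0000 16.0000] v=[0.0000 0.0000 0.0000]
Step 1: x=[8.0000 13.3600 16.6400] v=[0.0000 -3.2000 3.2000]
Step 2: x=[7.8976 12.3872 17.7152] v=[-0.5120 -4.8640 5.3760]
Step 3: x=[7.5535 11.5485 18.8979] v=[-1.7203 -4.1933 5.9136]
Step 4: x=[6.8886 11.2465 19.8647] v=[-3.3243 -1.5098 4.8341]
Step 5: x=[5.9610 11.6262 20.4126] v=[-4.6380 1.8984 2.7395]
Step 6: x=[4.9798 12.5053 20.5147] v=[-4.9058 4.3954 0.5104]
Step 7: x=[4.2427 13.4618 20.2953] v=[-3.6854 4.7825 -1.0971]
Max displacement = 2.5147

Answer: 2.5147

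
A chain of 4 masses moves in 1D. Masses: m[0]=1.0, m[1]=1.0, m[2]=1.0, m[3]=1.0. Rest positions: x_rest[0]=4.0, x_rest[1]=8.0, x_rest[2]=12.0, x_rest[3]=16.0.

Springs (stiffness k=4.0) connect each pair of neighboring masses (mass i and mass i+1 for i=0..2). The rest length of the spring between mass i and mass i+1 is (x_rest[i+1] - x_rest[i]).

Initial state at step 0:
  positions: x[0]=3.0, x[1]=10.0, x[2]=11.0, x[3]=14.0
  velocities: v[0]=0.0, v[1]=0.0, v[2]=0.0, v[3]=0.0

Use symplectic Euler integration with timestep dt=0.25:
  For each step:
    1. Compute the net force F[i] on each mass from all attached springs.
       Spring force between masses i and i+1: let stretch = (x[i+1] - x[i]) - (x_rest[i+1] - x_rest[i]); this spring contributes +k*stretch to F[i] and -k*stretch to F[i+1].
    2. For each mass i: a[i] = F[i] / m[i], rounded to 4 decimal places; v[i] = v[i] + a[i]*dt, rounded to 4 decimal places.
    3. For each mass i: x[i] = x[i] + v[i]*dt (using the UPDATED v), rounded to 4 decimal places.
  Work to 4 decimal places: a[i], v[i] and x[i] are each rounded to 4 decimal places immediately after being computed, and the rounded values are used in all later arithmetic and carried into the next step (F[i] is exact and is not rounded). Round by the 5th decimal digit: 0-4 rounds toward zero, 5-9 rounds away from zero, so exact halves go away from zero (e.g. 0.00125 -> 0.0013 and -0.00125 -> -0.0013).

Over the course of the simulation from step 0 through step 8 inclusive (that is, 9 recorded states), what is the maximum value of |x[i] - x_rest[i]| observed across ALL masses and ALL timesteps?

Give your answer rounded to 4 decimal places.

Step 0: x=[3.0000 10.0000 11.0000 14.0000] v=[0.0000 0.0000 0.0000 0.0000]
Step 1: x=[3.7500 8.5000 11.5000 14.2500] v=[3.0000 -6.0000 2.0000 1.0000]
Step 2: x=[4.6875 6.5625 11.9375 14.8125] v=[3.7500 -7.7500 1.7500 2.2500]
Step 3: x=[5.0938 5.5000 11.7500 15.6563] v=[1.6250 -4.2500 -0.7500 3.3750]
Step 4: x=[4.6016 5.8985 10.9766 16.5235] v=[-1.9688 1.5938 -3.0937 3.4687]
Step 5: x=[3.4336 7.2423 10.3204 17.0040] v=[-4.6719 5.3750 -2.6249 1.9218]
Step 6: x=[2.2178 8.4034 10.5656 16.8136] v=[-4.8632 4.6444 0.9806 -0.7618]
Step 7: x=[1.5484 8.5587 11.8322 16.0612] v=[-2.6776 0.6210 5.0664 -3.0098]
Step 8: x=[1.6316 7.7798 13.3377 15.2515] v=[0.3327 -3.1158 6.0219 -3.2388]
Max displacement = 2.5000

Answer: 2.5000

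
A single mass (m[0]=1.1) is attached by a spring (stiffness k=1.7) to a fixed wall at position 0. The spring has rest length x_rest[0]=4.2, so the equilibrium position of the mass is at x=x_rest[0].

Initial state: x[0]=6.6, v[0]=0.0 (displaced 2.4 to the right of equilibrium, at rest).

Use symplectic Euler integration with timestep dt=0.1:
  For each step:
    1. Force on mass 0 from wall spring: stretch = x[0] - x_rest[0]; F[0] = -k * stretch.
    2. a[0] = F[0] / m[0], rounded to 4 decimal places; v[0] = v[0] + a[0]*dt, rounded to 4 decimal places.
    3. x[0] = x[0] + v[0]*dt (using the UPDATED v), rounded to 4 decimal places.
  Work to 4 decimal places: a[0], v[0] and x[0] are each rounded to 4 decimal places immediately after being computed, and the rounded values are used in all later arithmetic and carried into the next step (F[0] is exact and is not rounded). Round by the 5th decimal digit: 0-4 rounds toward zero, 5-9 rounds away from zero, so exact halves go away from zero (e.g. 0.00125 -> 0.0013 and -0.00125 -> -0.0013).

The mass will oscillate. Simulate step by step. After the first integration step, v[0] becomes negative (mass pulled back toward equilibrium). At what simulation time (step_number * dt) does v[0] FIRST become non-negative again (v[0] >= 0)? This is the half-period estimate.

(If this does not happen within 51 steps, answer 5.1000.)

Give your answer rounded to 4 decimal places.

Step 0: x=[6.6000] v=[0.0000]
Step 1: x=[6.5629] v=[-0.3709]
Step 2: x=[6.4893] v=[-0.7361]
Step 3: x=[6.3803] v=[-1.0899]
Step 4: x=[6.2376] v=[-1.4269]
Step 5: x=[6.0634] v=[-1.7418]
Step 6: x=[5.8604] v=[-2.0298]
Step 7: x=[5.6318] v=[-2.2864]
Step 8: x=[5.3810] v=[-2.5077]
Step 9: x=[5.1120] v=[-2.6902]
Step 10: x=[4.8289] v=[-2.8312]
Step 11: x=[4.5361] v=[-2.9284]
Step 12: x=[4.2381] v=[-2.9803]
Step 13: x=[3.9395] v=[-2.9862]
Step 14: x=[3.6449] v=[-2.9459]
Step 15: x=[3.3589] v=[-2.8601]
Step 16: x=[3.0859] v=[-2.7301]
Step 17: x=[2.8301] v=[-2.5579]
Step 18: x=[2.5955] v=[-2.3462]
Step 19: x=[2.3857] v=[-2.0982]
Step 20: x=[2.2039] v=[-1.8178]
Step 21: x=[2.0530] v=[-1.5093]
Step 22: x=[1.9353] v=[-1.1775]
Step 23: x=[1.8526] v=[-0.8275]
Step 24: x=[1.8061] v=[-0.4647]
Step 25: x=[1.7966] v=[-0.0947]
Step 26: x=[1.8243] v=[0.2767]
First v>=0 after going negative at step 26, time=2.6000

Answer: 2.6000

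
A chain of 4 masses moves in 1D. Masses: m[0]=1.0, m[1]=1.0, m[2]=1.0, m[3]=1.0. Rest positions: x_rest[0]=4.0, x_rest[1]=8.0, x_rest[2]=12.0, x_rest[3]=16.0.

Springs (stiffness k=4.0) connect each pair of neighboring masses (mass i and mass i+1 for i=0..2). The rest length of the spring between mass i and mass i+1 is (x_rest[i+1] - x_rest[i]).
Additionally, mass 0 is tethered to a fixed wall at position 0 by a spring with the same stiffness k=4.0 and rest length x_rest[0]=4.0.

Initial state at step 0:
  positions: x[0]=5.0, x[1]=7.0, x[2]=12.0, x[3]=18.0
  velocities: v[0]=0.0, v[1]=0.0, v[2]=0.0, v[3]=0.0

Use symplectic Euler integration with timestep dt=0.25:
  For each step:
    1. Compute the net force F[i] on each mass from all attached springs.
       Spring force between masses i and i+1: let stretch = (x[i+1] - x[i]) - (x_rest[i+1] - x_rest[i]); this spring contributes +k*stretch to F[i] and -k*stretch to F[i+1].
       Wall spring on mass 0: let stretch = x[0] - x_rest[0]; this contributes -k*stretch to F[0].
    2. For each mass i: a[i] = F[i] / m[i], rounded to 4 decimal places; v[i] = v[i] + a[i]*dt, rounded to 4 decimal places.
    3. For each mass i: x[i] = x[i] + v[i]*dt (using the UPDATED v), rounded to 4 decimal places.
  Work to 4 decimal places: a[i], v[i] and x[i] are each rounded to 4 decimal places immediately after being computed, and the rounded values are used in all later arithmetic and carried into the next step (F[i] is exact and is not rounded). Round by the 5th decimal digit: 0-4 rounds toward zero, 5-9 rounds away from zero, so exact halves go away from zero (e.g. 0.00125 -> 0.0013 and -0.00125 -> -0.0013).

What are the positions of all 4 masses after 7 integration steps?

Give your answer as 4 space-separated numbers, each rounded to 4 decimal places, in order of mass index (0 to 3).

Answer: 5.9130 8.0456 11.3656 16.3124

Derivation:
Step 0: x=[5.0000 7.0000 12.0000 18.0000] v=[0.0000 0.0000 0.0000 0.0000]
Step 1: x=[4.2500 7.7500 12.2500 17.5000] v=[-3.0000 3.0000 1.0000 -2.0000]
Step 2: x=[3.3125 8.7500 12.6875 16.6875] v=[-3.7500 4.0000 1.7500 -3.2500]
Step 3: x=[2.9063 9.3750 13.1406 15.8750] v=[-1.6250 2.5000 1.8125 -3.2500]
Step 4: x=[3.3907 9.3242 13.3359 15.3789] v=[1.9374 -0.2031 0.7813 -1.9844]
Step 5: x=[4.5108 8.7930 13.0391 15.3721] v=[4.4802 -2.1249 -1.1874 -0.0274]
Step 6: x=[5.5737 8.2528 12.2640 15.7820] v=[4.2516 -2.1610 -3.1005 1.6396]
Step 7: x=[5.9130 8.0456 11.3656 16.3124] v=[1.3570 -0.8289 -3.5937 2.1216]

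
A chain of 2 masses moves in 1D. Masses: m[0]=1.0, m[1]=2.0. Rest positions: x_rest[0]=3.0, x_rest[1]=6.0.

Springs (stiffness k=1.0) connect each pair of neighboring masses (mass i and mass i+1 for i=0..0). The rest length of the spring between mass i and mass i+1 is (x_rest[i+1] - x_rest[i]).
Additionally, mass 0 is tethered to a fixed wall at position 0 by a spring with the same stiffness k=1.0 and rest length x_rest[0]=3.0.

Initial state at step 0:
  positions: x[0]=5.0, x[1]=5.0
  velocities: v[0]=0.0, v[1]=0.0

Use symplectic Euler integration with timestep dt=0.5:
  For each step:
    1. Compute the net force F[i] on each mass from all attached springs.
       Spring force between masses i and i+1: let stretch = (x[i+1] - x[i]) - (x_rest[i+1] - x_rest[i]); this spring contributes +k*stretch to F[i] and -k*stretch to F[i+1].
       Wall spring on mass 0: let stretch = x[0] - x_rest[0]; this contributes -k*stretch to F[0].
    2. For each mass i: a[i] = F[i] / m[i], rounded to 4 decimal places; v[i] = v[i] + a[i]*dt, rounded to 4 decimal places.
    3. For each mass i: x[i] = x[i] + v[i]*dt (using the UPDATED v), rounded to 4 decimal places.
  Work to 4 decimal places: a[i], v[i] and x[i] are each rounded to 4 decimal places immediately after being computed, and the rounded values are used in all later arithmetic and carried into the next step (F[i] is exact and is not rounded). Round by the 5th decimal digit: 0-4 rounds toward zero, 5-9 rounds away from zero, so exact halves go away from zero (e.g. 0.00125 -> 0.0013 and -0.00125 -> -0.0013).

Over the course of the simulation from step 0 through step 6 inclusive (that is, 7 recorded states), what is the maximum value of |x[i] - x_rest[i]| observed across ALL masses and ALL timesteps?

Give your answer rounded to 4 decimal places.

Step 0: x=[5.0000 5.0000] v=[0.0000 0.0000]
Step 1: x=[3.7500 5.3750] v=[-2.5000 0.7500]
Step 2: x=[1.9688 5.9219] v=[-3.5625 1.0938]
Step 3: x=[0.6836 6.3497] v=[-2.5704 0.8555]
Step 4: x=[0.6440 6.4442] v=[-0.0792 0.1890]
Step 5: x=[1.8935 6.1887] v=[2.4989 -0.5111]
Step 6: x=[3.7434 5.7713] v=[3.6998 -0.8349]
Max displacement = 2.3560

Answer: 2.3560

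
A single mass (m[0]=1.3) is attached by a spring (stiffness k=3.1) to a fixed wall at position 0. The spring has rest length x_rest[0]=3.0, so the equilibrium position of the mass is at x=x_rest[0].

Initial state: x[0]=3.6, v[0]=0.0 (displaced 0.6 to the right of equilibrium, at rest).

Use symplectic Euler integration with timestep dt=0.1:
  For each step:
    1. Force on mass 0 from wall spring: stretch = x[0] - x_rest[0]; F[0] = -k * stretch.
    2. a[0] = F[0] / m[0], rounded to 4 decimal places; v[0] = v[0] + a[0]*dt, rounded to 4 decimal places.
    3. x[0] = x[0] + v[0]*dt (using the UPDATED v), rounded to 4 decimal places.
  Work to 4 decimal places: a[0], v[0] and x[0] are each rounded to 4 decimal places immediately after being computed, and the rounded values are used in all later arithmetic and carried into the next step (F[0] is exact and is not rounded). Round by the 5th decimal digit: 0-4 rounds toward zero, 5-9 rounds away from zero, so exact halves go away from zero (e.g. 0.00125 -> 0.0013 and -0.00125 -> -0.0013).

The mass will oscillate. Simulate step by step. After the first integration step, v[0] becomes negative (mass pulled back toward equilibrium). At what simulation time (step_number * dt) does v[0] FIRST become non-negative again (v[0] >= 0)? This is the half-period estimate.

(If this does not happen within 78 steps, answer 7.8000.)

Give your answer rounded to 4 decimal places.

Step 0: x=[3.6000] v=[0.0000]
Step 1: x=[3.5857] v=[-0.1431]
Step 2: x=[3.5574] v=[-0.2828]
Step 3: x=[3.5158] v=[-0.4157]
Step 4: x=[3.4619] v=[-0.5387]
Step 5: x=[3.3970] v=[-0.6489]
Step 6: x=[3.3226] v=[-0.7436]
Step 7: x=[3.2406] v=[-0.8205]
Step 8: x=[3.1528] v=[-0.8779]
Step 9: x=[3.0614] v=[-0.9143]
Step 10: x=[2.9685] v=[-0.9289]
Step 11: x=[2.8764] v=[-0.9214]
Step 12: x=[2.7872] v=[-0.8919]
Step 13: x=[2.7031] v=[-0.8412]
Step 14: x=[2.6261] v=[-0.7704]
Step 15: x=[2.5580] v=[-0.6812]
Step 16: x=[2.5004] v=[-0.5758]
Step 17: x=[2.4547] v=[-0.4567]
Step 18: x=[2.4220] v=[-0.3267]
Step 19: x=[2.4031] v=[-0.1889]
Step 20: x=[2.3984] v=[-0.0466]
Step 21: x=[2.4081] v=[0.0969]
First v>=0 after going negative at step 21, time=2.1000

Answer: 2.1000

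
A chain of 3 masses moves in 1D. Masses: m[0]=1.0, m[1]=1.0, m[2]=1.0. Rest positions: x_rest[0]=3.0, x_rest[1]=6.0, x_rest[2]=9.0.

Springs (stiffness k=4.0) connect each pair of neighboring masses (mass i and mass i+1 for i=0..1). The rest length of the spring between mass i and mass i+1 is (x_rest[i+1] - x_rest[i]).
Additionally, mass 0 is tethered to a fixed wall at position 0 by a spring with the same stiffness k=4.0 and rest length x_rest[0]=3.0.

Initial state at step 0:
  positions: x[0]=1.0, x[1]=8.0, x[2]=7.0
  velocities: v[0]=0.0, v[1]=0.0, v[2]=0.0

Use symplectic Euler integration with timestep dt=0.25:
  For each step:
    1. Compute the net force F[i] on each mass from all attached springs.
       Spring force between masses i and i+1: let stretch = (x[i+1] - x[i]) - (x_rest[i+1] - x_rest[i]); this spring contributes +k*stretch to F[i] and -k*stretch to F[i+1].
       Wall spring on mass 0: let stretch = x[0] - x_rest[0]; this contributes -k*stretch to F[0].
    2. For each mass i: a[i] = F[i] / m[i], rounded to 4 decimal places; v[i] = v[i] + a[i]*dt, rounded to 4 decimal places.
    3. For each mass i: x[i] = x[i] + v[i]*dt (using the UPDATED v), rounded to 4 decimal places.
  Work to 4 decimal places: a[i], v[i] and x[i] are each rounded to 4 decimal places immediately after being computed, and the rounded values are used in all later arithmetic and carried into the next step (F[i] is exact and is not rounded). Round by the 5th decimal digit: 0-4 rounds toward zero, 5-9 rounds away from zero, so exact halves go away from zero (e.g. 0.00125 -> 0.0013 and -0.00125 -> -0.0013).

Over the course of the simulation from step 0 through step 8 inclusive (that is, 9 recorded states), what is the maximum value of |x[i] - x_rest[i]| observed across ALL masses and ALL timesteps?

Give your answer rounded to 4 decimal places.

Answer: 3.1875

Derivation:
Step 0: x=[1.0000 8.0000 7.0000] v=[0.0000 0.0000 0.0000]
Step 1: x=[2.5000 6.0000 8.0000] v=[6.0000 -8.0000 4.0000]
Step 2: x=[4.2500 3.6250 9.2500] v=[7.0000 -9.5000 5.0000]
Step 3: x=[4.7813 2.8125 9.8438] v=[2.1250 -3.2500 2.3750]
Step 4: x=[3.6250 4.2500 9.4297] v=[-4.6251 5.7501 -1.6563]
Step 5: x=[1.7187 6.8262 8.4707] v=[-7.6251 10.3048 -3.8360]
Step 6: x=[0.6596 8.5367 7.8506] v=[-4.2363 6.8418 -2.4805]
Step 7: x=[1.4049 8.1064 8.1520] v=[2.9812 -1.7214 1.2056]
Step 8: x=[3.4744 6.0121 9.1920] v=[8.2778 -8.3773 4.1600]
Max displacement = 3.1875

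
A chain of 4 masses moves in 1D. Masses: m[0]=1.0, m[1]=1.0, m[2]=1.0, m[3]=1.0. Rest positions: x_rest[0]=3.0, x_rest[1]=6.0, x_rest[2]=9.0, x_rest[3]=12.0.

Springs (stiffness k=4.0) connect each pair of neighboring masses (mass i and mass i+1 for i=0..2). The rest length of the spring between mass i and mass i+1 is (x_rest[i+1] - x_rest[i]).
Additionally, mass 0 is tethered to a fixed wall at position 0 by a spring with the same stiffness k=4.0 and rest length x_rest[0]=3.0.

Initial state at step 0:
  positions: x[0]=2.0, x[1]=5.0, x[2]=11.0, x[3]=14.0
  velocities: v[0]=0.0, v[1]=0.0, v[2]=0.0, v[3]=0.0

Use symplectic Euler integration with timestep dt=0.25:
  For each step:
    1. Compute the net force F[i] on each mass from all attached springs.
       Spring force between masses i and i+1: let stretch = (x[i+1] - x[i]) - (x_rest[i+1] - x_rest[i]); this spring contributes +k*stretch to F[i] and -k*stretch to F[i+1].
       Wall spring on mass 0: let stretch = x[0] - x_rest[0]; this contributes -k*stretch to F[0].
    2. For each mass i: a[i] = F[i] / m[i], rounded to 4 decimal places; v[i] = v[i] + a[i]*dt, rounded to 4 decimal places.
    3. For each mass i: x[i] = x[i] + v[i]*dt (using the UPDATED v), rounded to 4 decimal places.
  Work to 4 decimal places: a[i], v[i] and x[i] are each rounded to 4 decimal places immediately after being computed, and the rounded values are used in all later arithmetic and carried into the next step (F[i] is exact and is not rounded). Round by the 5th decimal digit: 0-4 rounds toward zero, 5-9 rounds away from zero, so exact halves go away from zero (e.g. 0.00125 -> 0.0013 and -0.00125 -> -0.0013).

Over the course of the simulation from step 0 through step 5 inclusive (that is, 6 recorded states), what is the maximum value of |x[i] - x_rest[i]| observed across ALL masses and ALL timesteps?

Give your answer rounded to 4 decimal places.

Step 0: x=[2.0000 5.0000 11.0000 14.0000] v=[0.0000 0.0000 0.0000 0.0000]
Step 1: x=[2.2500 5.7500 10.2500 14.0000] v=[1.0000 3.0000 -3.0000 0.0000]
Step 2: x=[2.8125 6.7500 9.3125 13.8125] v=[2.2500 4.0000 -3.7500 -0.7500]
Step 3: x=[3.6563 7.4063 8.8594 13.2500] v=[3.3750 2.6250 -1.8125 -2.2500]
Step 4: x=[4.5235 7.4883 9.1407 12.3399] v=[3.4687 0.3281 1.1250 -3.6406]
Step 5: x=[5.0010 7.2422 9.8087 11.3800] v=[1.9100 -0.9843 2.6718 -3.8398]
Max displacement = 2.0010

Answer: 2.0010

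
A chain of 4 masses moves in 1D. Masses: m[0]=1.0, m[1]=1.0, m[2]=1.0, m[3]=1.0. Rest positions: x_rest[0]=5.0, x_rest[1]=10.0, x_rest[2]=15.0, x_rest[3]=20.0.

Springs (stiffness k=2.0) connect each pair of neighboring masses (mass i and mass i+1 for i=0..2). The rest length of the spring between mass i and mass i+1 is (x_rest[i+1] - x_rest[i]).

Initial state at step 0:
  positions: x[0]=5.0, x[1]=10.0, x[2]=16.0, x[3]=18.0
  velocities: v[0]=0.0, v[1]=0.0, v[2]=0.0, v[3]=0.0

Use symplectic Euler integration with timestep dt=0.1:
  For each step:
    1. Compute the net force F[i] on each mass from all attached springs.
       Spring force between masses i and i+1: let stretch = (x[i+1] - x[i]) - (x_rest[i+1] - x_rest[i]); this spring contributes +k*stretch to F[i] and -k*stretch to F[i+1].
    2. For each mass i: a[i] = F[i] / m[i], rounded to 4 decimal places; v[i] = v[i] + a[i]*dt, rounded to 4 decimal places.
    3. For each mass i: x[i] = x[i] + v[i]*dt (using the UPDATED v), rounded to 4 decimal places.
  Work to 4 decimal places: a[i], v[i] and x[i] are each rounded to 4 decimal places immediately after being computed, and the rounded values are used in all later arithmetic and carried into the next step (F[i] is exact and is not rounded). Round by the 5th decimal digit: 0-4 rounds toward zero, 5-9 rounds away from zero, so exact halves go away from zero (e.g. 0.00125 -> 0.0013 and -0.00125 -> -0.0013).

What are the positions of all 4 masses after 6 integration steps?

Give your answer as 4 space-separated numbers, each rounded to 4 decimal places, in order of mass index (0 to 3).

Step 0: x=[5.0000 10.0000 16.0000 18.0000] v=[0.0000 0.0000 0.0000 0.0000]
Step 1: x=[5.0000 10.0200 15.9200 18.0600] v=[0.0000 0.2000 -0.8000 0.6000]
Step 2: x=[5.0004 10.0576 15.7648 18.1772] v=[0.0040 0.3760 -1.5520 1.1720]
Step 3: x=[5.0019 10.1082 15.5437 18.3462] v=[0.0154 0.5060 -2.2110 1.6895]
Step 4: x=[5.0056 10.1654 15.2699 18.5591] v=[0.0367 0.5718 -2.7376 2.1290]
Step 5: x=[5.0125 10.2215 14.9598 18.8062] v=[0.0687 0.5607 -3.1007 2.4712]
Step 6: x=[5.0236 10.2682 14.6319 19.0764] v=[0.1105 0.4666 -3.2791 2.7019]

Answer: 5.0236 10.2682 14.6319 19.0764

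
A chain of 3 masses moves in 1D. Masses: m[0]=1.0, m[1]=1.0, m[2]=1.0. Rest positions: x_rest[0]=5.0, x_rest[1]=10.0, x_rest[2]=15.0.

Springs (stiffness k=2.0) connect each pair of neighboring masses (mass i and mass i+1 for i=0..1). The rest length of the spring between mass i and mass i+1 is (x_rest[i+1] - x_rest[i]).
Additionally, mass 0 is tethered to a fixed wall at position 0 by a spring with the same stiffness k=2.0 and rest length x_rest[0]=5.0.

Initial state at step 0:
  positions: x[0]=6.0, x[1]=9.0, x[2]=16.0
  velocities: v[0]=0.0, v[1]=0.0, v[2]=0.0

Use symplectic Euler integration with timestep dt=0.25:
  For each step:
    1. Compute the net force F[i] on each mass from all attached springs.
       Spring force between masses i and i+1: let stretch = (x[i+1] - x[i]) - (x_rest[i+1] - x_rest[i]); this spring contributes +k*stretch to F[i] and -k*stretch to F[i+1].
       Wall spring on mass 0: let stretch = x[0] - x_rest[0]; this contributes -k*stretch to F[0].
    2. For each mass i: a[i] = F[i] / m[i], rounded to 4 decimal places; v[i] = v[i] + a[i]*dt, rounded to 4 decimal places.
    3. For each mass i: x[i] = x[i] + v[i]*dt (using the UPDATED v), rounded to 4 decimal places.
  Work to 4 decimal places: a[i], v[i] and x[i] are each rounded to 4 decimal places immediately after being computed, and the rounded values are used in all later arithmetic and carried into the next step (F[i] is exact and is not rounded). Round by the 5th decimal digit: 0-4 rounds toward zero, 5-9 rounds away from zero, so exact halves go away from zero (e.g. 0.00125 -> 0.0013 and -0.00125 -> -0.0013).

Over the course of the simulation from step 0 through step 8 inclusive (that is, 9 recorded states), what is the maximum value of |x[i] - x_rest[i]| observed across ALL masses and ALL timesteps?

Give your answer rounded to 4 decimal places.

Step 0: x=[6.0000 9.0000 16.0000] v=[0.0000 0.0000 0.0000]
Step 1: x=[5.6250 9.5000 15.7500] v=[-1.5000 2.0000 -1.0000]
Step 2: x=[5.0313 10.2969 15.3438] v=[-2.3750 3.1875 -1.6250]
Step 3: x=[4.4668 11.0665 14.9317] v=[-2.2579 3.0782 -1.6485]
Step 4: x=[4.1689 11.4943 14.6614] v=[-1.1915 1.7110 -1.0811]
Step 5: x=[4.2656 11.4023 14.6202] v=[0.3868 -0.3682 -0.1647]
Step 6: x=[4.7212 10.8204 14.8018] v=[1.8224 -2.3276 0.7264]
Step 7: x=[5.3491 9.9738 15.1107] v=[2.5114 -3.3865 1.2357]
Step 8: x=[5.8864 9.1912 15.4025] v=[2.1492 -3.1304 1.1673]
Max displacement = 1.4943

Answer: 1.4943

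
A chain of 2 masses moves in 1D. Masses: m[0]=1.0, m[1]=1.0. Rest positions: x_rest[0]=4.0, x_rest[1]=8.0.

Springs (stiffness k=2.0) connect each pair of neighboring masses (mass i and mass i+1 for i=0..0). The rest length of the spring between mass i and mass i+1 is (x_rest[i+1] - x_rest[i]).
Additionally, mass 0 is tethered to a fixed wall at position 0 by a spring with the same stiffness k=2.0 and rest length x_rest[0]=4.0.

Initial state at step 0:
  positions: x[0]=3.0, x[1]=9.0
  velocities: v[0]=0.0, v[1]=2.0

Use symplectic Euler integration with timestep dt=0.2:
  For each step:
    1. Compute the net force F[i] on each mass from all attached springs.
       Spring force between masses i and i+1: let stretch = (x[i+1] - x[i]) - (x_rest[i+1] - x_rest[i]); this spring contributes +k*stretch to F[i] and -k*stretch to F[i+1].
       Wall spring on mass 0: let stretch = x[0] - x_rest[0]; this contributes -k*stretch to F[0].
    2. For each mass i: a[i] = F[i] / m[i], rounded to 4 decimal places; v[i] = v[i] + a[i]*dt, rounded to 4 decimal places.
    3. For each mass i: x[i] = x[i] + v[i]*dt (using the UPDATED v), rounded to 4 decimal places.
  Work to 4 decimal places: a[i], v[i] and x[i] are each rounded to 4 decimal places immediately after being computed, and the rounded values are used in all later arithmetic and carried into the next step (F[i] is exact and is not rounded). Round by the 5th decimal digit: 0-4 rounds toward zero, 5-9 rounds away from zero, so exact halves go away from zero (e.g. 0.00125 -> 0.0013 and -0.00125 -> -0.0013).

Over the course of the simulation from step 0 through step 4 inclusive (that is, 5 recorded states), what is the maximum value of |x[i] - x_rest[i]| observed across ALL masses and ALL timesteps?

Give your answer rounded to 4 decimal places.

Answer: 1.3200

Derivation:
Step 0: x=[3.0000 9.0000] v=[0.0000 2.0000]
Step 1: x=[3.2400 9.2400] v=[1.2000 1.2000]
Step 2: x=[3.7008 9.3200] v=[2.3040 0.4000]
Step 3: x=[4.3151 9.2705] v=[3.0714 -0.2477]
Step 4: x=[4.9806 9.1445] v=[3.3275 -0.6299]
Max displacement = 1.3200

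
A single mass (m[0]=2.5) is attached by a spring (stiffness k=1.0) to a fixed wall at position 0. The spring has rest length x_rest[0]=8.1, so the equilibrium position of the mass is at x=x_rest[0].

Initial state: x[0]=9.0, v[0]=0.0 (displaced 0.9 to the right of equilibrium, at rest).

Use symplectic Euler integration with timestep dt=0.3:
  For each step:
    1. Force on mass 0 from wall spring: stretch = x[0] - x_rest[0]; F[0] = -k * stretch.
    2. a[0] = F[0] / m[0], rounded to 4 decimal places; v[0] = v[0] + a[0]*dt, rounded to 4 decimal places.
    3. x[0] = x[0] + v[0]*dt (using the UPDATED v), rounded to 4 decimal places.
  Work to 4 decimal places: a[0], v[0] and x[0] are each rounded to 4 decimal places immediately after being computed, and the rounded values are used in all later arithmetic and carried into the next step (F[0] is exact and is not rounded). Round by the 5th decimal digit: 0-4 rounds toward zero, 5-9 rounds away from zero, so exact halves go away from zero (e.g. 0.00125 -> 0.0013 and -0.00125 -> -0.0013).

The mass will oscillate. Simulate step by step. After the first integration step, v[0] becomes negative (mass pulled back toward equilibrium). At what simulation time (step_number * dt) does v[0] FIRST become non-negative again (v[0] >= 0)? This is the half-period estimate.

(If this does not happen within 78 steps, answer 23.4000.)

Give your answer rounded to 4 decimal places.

Step 0: x=[9.0000] v=[0.0000]
Step 1: x=[8.9676] v=[-0.1080]
Step 2: x=[8.9040] v=[-0.2121]
Step 3: x=[8.8114] v=[-0.3086]
Step 4: x=[8.6932] v=[-0.3940]
Step 5: x=[8.5536] v=[-0.4652]
Step 6: x=[8.3977] v=[-0.5196]
Step 7: x=[8.2311] v=[-0.5553]
Step 8: x=[8.0598] v=[-0.5710]
Step 9: x=[7.8899] v=[-0.5662]
Step 10: x=[7.7276] v=[-0.5410]
Step 11: x=[7.5787] v=[-0.4963]
Step 12: x=[7.4486] v=[-0.4338]
Step 13: x=[7.3419] v=[-0.3556]
Step 14: x=[7.2625] v=[-0.2646]
Step 15: x=[7.2133] v=[-0.1641]
Step 16: x=[7.1960] v=[-0.0577]
Step 17: x=[7.2112] v=[0.0508]
First v>=0 after going negative at step 17, time=5.1000

Answer: 5.1000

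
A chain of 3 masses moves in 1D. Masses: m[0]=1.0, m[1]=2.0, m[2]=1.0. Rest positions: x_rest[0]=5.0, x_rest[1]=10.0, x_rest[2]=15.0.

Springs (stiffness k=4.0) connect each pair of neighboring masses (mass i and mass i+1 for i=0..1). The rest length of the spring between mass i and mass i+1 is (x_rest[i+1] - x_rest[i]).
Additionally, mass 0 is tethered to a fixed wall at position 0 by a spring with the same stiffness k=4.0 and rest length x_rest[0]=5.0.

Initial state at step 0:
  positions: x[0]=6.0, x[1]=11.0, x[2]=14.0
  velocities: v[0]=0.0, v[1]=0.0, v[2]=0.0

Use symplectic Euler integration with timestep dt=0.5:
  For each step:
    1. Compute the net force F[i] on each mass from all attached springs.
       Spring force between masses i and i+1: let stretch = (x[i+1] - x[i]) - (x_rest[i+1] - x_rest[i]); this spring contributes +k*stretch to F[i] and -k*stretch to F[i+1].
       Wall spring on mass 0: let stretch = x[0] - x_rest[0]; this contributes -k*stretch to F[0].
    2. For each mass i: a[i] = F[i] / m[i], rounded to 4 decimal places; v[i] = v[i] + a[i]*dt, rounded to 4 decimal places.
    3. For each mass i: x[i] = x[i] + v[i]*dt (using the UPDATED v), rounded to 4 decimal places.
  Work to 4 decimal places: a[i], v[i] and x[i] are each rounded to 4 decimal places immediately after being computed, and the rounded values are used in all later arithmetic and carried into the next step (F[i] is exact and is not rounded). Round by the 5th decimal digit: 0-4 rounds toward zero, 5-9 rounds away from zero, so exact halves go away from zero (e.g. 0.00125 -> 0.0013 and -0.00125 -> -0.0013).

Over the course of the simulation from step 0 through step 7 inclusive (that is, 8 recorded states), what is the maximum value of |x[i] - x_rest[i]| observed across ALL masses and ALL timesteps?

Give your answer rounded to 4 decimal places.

Step 0: x=[6.0000 11.0000 14.0000] v=[0.0000 0.0000 0.0000]
Step 1: x=[5.0000 10.0000 16.0000] v=[-2.0000 -2.0000 4.0000]
Step 2: x=[4.0000 9.5000 17.0000] v=[-2.0000 -1.0000 2.0000]
Step 3: x=[4.5000 10.0000 15.5000] v=[1.0000 1.0000 -3.0000]
Step 4: x=[6.0000 10.5000 13.5000] v=[3.0000 1.0000 -4.0000]
Step 5: x=[6.0000 10.2500 13.5000] v=[0.0000 -0.5000 0.0000]
Step 6: x=[4.2500 9.5000 15.2500] v=[-3.5000 -1.5000 3.5000]
Step 7: x=[3.5000 9.0000 16.2500] v=[-1.5000 -1.0000 2.0000]
Max displacement = 2.0000

Answer: 2.0000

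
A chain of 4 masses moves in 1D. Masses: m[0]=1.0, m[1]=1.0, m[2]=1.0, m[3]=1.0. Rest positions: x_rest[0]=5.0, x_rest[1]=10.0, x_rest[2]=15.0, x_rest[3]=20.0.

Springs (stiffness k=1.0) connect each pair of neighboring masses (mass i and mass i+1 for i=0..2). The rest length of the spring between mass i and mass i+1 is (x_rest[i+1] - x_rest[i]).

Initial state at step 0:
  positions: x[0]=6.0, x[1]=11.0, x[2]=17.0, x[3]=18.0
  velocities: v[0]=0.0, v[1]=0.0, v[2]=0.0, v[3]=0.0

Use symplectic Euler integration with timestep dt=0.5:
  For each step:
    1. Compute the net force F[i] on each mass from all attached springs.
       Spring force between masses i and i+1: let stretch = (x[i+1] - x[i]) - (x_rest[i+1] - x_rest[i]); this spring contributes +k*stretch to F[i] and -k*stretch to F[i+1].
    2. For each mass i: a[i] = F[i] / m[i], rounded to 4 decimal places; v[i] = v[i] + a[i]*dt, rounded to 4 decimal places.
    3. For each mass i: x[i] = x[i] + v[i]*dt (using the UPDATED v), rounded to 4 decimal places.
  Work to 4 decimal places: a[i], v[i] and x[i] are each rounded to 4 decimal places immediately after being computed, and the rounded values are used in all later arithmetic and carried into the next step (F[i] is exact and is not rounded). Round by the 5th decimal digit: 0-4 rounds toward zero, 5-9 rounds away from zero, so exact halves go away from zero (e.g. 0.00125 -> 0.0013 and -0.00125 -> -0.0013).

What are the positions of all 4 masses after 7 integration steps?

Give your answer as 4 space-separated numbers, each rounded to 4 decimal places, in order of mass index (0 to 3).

Step 0: x=[6.0000 11.0000 17.0000 18.0000] v=[0.0000 0.0000 0.0000 0.0000]
Step 1: x=[6.0000 11.2500 15.7500 19.0000] v=[0.0000 0.5000 -2.5000 2.0000]
Step 2: x=[6.0625 11.3125 14.1875 20.4375] v=[0.1250 0.1250 -3.1250 2.8750]
Step 3: x=[6.1875 10.7813 13.4688 21.5625] v=[0.2500 -1.0625 -1.4375 2.2500]
Step 4: x=[6.2110 9.7735 14.1016 21.9141] v=[0.0469 -2.0157 1.2656 0.7032]
Step 5: x=[5.8751 8.9571 15.6055 21.5626] v=[-0.6719 -1.6329 3.0078 -0.7031]
Step 6: x=[5.0597 9.0323 16.9366 20.9718] v=[-1.6309 0.1503 2.6622 -1.1817]
Step 7: x=[3.9874 10.0904 17.3005 20.6222] v=[-2.1446 2.1162 0.7277 -0.6993]

Answer: 3.9874 10.0904 17.3005 20.6222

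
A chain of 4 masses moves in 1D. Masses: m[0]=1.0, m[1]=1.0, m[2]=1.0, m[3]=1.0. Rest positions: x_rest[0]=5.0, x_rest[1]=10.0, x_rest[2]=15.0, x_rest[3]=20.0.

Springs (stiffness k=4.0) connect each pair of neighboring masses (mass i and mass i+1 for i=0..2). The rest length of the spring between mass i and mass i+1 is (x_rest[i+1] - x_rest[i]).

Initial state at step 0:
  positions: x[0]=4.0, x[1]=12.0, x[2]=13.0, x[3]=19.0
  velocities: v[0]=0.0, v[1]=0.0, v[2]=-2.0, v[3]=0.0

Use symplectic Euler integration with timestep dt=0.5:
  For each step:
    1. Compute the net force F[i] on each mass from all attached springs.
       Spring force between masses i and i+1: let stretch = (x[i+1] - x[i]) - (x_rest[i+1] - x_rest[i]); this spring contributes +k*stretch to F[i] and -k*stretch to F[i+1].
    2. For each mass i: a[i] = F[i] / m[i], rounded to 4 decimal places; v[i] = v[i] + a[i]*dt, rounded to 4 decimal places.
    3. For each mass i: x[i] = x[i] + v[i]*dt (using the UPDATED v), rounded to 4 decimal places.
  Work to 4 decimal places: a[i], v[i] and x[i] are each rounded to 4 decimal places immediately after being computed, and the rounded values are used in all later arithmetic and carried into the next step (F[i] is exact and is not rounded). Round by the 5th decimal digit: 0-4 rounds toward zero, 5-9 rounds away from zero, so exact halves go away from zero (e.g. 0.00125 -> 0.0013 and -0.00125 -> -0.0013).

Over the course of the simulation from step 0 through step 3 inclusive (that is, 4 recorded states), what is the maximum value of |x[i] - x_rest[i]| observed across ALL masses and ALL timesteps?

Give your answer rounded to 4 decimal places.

Step 0: x=[4.0000 12.0000 13.0000 19.0000] v=[0.0000 0.0000 -2.0000 0.0000]
Step 1: x=[7.0000 5.0000 17.0000 18.0000] v=[6.0000 -14.0000 8.0000 -2.0000]
Step 2: x=[3.0000 12.0000 10.0000 21.0000] v=[-8.0000 14.0000 -14.0000 6.0000]
Step 3: x=[3.0000 8.0000 16.0000 18.0000] v=[0.0000 -8.0000 12.0000 -6.0000]
Max displacement = 5.0000

Answer: 5.0000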